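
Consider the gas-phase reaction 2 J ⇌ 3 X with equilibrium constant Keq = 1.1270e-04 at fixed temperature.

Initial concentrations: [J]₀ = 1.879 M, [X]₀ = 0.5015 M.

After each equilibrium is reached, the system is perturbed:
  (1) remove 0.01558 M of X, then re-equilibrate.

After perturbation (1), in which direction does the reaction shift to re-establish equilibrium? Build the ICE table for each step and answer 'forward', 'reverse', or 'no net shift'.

Q₀ = 0.03572 vs Keq = 1.1270e-04 ⇒ Q>K, reverse
Step 1:
                  J         X
  I           1.879    0.5015
  C          0.2805   -0.4208
  E            2.16    0.0807
  solve Keq expr → x = -0.1403; check Q = 1.1270e-04
Then remove 0.01558 M of X.
Step 2:
                  J         X
  I            2.16   0.06512
  C        -0.01022   0.01533
  E           2.149   0.08045
  solve Keq expr → x = 0.005108; check Q = 1.1270e-04

Direction: forward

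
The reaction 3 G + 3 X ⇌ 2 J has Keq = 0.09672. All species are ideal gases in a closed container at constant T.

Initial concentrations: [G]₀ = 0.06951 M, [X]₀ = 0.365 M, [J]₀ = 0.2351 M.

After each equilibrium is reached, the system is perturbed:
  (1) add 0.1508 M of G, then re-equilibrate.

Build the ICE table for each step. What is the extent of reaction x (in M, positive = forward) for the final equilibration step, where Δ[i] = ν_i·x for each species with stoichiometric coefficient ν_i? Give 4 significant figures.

Q₀ = 3384 vs Keq = 0.09672 ⇒ Q>K, reverse
Step 1:
                    G           X           J
  I           0.06951       0.365      0.2351
  C            0.2969      0.2969     -0.1979
  E            0.3664      0.6619     0.03715
  solve Keq expr → x = -0.09897; check Q = 0.09672
Then add 0.1508 M of G.
Step 2:
                    G           X           J
  I            0.5172      0.6619     0.03715
  C          -0.02581    -0.02581     0.01721
  E            0.4914      0.6361     0.05436
  solve Keq expr → x = 0.008603; check Q = 0.09672

x = 0.008603 M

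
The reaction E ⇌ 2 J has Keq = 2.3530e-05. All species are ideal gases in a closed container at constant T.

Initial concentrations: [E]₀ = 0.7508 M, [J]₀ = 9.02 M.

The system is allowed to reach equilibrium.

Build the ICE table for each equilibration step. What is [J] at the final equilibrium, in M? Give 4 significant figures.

[J]_eq = 0.01112 M

Q₀ = 108.4 vs Keq = 2.3530e-05 ⇒ Q>K, reverse
Step 1:
                   E          J
  init        0.7508       9.02
  Δ            4.504     -9.009
  eq           5.255    0.01112
  solve Keq expr → x = -4.504; check Q = 2.3530e-05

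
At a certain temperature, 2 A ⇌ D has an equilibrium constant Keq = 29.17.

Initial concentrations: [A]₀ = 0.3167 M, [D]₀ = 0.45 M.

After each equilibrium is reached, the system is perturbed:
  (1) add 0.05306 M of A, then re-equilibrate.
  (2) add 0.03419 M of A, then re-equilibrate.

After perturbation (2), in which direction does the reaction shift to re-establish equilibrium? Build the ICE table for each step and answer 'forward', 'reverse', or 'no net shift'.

Q₀ = 4.487 vs Keq = 29.17 ⇒ Q<K, forward
Step 1:
                    A           D
  Initial      0.3167        0.45
  Change      -0.1806      0.0903
  Equil        0.1361      0.5403
  solve Keq expr → x = 0.0903; check Q = 29.17
Then add 0.05306 M of A.
Step 2:
                    A           D
  Initial      0.1892      0.5403
  Change     -0.04995     0.02498
  Equil        0.1392      0.5653
  solve Keq expr → x = 0.02498; check Q = 29.17
Then add 0.03419 M of A.
Step 3:
                    A           D
  Initial      0.1734      0.5653
  Change     -0.03222     0.01611
  Equil        0.1412      0.5814
  solve Keq expr → x = 0.01611; check Q = 29.17

Direction: forward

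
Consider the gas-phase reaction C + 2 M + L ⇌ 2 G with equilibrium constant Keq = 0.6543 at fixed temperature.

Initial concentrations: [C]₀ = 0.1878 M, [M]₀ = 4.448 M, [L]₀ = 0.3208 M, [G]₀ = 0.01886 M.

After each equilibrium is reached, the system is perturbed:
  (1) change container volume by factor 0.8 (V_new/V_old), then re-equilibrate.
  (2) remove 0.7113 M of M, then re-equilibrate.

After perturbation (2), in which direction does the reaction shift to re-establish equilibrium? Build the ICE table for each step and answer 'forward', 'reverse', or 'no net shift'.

Q₀ = 2.9842e-04 vs Keq = 0.6543 ⇒ Q<K, forward
Step 1:
                   C          M          L          G
  I           0.1878      4.448     0.3208    0.01886
  C          -0.1423    -0.2846    -0.1423     0.2846
  E          0.04549      4.163     0.1785     0.3035
  solve Keq expr → x = 0.1423; check Q = 0.6543
Then change container volume by factor 0.8 (V_new/V_old).
Step 2:
                   C          M          L          G
  I          0.05687      5.204     0.2231     0.3793
  C         -0.01258   -0.02517   -0.01258    0.02517
  E          0.04428      5.179     0.2105     0.4045
  solve Keq expr → x = 0.01258; check Q = 0.6543
Then remove 0.7113 M of M.
Step 3:
                   C          M          L          G
  I          0.04428      4.468     0.2105     0.4045
  C         0.008122    0.01624   0.008122   -0.01624
  E          0.05241      4.484     0.2187     0.3883
  solve Keq expr → x = -0.008122; check Q = 0.6543

Direction: reverse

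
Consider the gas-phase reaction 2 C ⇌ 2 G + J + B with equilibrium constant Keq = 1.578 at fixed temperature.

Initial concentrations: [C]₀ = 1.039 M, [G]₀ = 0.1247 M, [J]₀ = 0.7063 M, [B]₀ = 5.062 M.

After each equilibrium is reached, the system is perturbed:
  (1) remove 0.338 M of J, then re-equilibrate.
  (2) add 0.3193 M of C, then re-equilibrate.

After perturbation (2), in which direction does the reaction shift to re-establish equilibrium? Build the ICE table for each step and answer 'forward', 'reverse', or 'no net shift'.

Direction: forward

Q₀ = 0.0515 vs Keq = 1.578 ⇒ Q<K, forward
Step 1:
                   C          G          J          B
  I            1.039     0.1247     0.7063      5.062
  C          -0.3085     0.3085     0.1542     0.1542
  E           0.7305     0.4332     0.8605      5.216
  solve Keq expr → x = 0.1542; check Q = 1.578
Then remove 0.338 M of J.
Step 2:
                   C          G          J          B
  I           0.7305     0.4332     0.5225      5.216
  C          -0.0608     0.0608     0.0304     0.0304
  E           0.6697      0.494     0.5529      5.247
  solve Keq expr → x = 0.0304; check Q = 1.578
Then add 0.3193 M of C.
Step 3:
                   C          G          J          B
  I            0.989      0.494     0.5529      5.247
  C          -0.1156     0.1156    0.05781    0.05781
  E           0.8734     0.6096     0.6107      5.304
  solve Keq expr → x = 0.05781; check Q = 1.578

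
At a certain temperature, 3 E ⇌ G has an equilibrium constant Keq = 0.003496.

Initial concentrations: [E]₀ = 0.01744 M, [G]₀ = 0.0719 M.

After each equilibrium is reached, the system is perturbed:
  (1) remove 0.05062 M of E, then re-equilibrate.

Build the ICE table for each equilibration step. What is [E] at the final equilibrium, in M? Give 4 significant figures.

[E]_eq = 0.1825 M

Q₀ = 1.3555e+04 vs Keq = 0.003496 ⇒ Q>K, reverse
Step 1:
                  E         G
  I         0.01744    0.0719
  C          0.2156  -0.07186
  E           0.233 4.4226e-05
  solve Keq expr → x = -0.07186; check Q = 0.003496
Then remove 0.05062 M of E.
Step 2:
                  E         G
  I          0.1824 4.4226e-05
  C       6.8974e-05 -2.2991e-05
  E          0.1825 2.1235e-05
  solve Keq expr → x = -2.2991e-05; check Q = 0.003496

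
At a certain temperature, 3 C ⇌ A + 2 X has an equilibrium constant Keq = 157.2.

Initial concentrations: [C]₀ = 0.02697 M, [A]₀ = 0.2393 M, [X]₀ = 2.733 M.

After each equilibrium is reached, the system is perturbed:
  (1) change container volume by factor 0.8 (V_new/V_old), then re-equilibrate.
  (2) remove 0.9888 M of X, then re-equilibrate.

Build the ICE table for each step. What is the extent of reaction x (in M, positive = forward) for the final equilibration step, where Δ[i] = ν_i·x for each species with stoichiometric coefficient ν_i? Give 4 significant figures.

x = 0.01564 M

Q₀ = 9.1113e+04 vs Keq = 157.2 ⇒ Q>K, reverse
Step 1:
                    C           A           X
  I           0.02697      0.2393       2.733
  C            0.1724    -0.05748      -0.115
  E            0.1994      0.1818       2.618
  solve Keq expr → x = -0.05748; check Q = 157.2
Then change container volume by factor 0.8 (V_new/V_old).
Step 2:
                    C           A           X
  I            0.2492      0.2273       3.273
  C                 0           0           0
  E            0.2492      0.2273       3.273
  solve Keq expr → x = 0; check Q = 157.2
Then remove 0.9888 M of X.
Step 3:
                    C           A           X
  I            0.2492      0.2273       2.284
  C          -0.04692     0.01564     0.03128
  E            0.2023      0.2429       2.315
  solve Keq expr → x = 0.01564; check Q = 157.2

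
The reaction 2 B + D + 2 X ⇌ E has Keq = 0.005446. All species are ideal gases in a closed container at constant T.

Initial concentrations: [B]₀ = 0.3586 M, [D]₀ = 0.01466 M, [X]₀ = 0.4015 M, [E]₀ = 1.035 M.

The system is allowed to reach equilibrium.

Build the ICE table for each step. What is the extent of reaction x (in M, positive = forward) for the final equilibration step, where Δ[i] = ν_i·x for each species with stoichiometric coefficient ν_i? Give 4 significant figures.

Q₀ = 3406 vs Keq = 0.005446 ⇒ Q>K, reverse
Step 1:
                   B          D          X          E
  I           0.3586    0.01466     0.4015      1.035
  C            1.829     0.9145      1.829    -0.9145
  E            2.188     0.9292      2.231     0.1205
  solve Keq expr → x = -0.9145; check Q = 0.005446

x = -0.9145 M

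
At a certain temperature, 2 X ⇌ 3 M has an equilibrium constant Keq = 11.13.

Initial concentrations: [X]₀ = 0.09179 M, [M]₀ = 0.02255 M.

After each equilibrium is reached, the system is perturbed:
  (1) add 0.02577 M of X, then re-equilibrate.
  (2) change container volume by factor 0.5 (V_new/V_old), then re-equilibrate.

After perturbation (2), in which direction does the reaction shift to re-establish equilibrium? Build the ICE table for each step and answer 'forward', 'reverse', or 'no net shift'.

Direction: reverse

Q₀ = 0.001361 vs Keq = 11.13 ⇒ Q<K, forward
Step 1:
                    X           M
  init        0.09179     0.02255
  Δ          -0.07653      0.1148
  eq          0.01526      0.1373
  solve Keq expr → x = 0.03827; check Q = 11.13
Then add 0.02577 M of X.
Step 2:
                    X           M
  init        0.04103      0.1373
  Δ           -0.0204      0.0306
  eq          0.02063      0.1679
  solve Keq expr → x = 0.0102; check Q = 11.13
Then change container volume by factor 0.5 (V_new/V_old).
Step 3:
                    X           M
  init        0.04126      0.3359
  Δ           0.01234     -0.0185
  eq           0.0536      0.3174
  solve Keq expr → x = -0.006168; check Q = 11.13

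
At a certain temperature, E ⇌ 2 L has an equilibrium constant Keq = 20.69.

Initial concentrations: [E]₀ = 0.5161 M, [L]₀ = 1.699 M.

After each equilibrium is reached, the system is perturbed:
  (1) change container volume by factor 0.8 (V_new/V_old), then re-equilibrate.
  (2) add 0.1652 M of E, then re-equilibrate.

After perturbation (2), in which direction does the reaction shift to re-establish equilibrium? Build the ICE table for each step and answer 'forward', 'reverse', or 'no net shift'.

Direction: forward

Q₀ = 5.593 vs Keq = 20.69 ⇒ Q<K, forward
Step 1:
                    E           L
  Initial      0.5161       1.699
  Change      -0.2727      0.5453
  Equil        0.2434       2.244
  solve Keq expr → x = 0.2727; check Q = 20.69
Then change container volume by factor 0.8 (V_new/V_old).
Step 2:
                    E           L
  Initial      0.3043       2.805
  Change      0.04963    -0.09927
  Equil        0.3539       2.706
  solve Keq expr → x = -0.04963; check Q = 20.69
Then add 0.1652 M of E.
Step 3:
                    E           L
  Initial      0.5191       2.706
  Change       -0.107       0.214
  Equil        0.4121        2.92
  solve Keq expr → x = 0.107; check Q = 20.69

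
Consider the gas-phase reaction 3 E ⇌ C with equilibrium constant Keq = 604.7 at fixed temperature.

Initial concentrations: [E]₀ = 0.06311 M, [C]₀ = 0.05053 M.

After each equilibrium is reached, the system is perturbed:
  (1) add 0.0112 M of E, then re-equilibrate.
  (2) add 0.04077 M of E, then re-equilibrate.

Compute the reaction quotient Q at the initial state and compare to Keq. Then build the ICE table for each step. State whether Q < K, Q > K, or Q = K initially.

Q₀ = 201 vs Keq = 604.7 ⇒ Q<K, forward
Step 1:
                   E          C
  I          0.06311    0.05053
  C         -0.01775   0.005916
  E          0.04536    0.05645
  solve Keq expr → x = 0.005916; check Q = 604.7
Then add 0.0112 M of E.
Step 2:
                   E          C
  I          0.05656    0.05645
  C          -0.0103   0.003433
  E          0.04626    0.05988
  solve Keq expr → x = 0.003433; check Q = 604.7
Then add 0.04077 M of E.
Step 3:
                   E          C
  I          0.08703    0.05988
  C         -0.03773    0.01258
  E           0.0493    0.07246
  solve Keq expr → x = 0.01258; check Q = 604.7

Q₀ = 201; Q < K (proceeds forward)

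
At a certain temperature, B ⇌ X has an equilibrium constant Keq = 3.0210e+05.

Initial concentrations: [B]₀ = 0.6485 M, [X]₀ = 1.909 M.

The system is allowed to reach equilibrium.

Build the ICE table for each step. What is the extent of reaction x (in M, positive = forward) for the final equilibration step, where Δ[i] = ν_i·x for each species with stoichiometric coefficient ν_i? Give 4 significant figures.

x = 0.6485 M

Q₀ = 2.944 vs Keq = 3.0210e+05 ⇒ Q<K, forward
Step 1:
                    B           X
  Initial      0.6485       1.909
  Change      -0.6485      0.6485
  Equil    8.4657e-06       2.557
  solve Keq expr → x = 0.6485; check Q = 3.0210e+05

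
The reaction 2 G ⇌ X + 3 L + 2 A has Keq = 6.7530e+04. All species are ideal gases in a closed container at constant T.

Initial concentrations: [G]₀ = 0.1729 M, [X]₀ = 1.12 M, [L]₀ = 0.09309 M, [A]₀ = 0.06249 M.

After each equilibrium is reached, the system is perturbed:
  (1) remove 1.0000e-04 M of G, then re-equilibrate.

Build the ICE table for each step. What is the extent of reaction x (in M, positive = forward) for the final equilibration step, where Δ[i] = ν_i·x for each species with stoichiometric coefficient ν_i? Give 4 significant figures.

x = -4.9888e-05 M

Q₀ = 1.1802e-04 vs Keq = 6.7530e+04 ⇒ Q<K, forward
Step 1:
                    G           X           L           A
  Initial      0.1729        1.12     0.09309     0.06249
  Change      -0.1727     0.08635       0.259      0.1727
  Equil    2.0770e-04       1.206      0.3521      0.2352
  solve Keq expr → x = 0.08635; check Q = 6.7530e+04
Then remove 1.0000e-04 M of G.
Step 2:
                    G           X           L           A
  Initial  1.0770e-04       1.206      0.3521      0.2352
  Change   9.9775e-05 -4.9888e-05 -1.4966e-04 -9.9775e-05
  Equil    2.0748e-04       1.206       0.352      0.2351
  solve Keq expr → x = -4.9888e-05; check Q = 6.7530e+04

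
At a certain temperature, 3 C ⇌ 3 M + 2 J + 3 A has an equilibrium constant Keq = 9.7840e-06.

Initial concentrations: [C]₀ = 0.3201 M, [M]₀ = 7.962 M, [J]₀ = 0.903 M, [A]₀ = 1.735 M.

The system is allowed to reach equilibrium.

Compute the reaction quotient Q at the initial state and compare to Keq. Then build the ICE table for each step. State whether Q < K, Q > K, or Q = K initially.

Q₀ = 6.5537e+04; Q > K (proceeds reverse)

Q₀ = 6.5537e+04 vs Keq = 9.7840e-06 ⇒ Q>K, reverse
Step 1:
                  C         M         J         A
  Initial    0.3201     7.962     0.903     1.735
  Change      1.352    -1.352   -0.9013    -1.352
  Equil       1.672      6.61  0.001679     0.383
  solve Keq expr → x = -0.4507; check Q = 9.7840e-06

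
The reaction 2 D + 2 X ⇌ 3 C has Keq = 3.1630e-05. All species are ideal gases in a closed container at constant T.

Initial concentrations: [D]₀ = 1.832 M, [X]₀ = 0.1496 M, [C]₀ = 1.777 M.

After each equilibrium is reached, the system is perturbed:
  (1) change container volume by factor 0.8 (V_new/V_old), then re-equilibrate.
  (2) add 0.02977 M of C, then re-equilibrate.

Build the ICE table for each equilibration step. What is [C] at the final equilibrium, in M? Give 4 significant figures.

[C]_eq = 0.1047 M

Q₀ = 74.7 vs Keq = 3.1630e-05 ⇒ Q>K, reverse
Step 1:
                    D           X           C
  I             1.832      0.1496       1.777
  C             1.133       1.133        -1.7
  E             2.965       1.283     0.07707
  solve Keq expr → x = -0.5666; check Q = 3.1630e-05
Then change container volume by factor 0.8 (V_new/V_old).
Step 2:
                    D           X           C
  I             3.707       1.604     0.09633
  C         -0.004763   -0.004763    0.007144
  E             3.702       1.599      0.1035
  solve Keq expr → x = 0.002381; check Q = 3.1630e-05
Then add 0.02977 M of C.
Step 3:
                    D           X           C
  I             3.702       1.599      0.1332
  C           0.01906     0.01906    -0.02859
  E             3.721       1.618      0.1047
  solve Keq expr → x = -0.00953; check Q = 3.1630e-05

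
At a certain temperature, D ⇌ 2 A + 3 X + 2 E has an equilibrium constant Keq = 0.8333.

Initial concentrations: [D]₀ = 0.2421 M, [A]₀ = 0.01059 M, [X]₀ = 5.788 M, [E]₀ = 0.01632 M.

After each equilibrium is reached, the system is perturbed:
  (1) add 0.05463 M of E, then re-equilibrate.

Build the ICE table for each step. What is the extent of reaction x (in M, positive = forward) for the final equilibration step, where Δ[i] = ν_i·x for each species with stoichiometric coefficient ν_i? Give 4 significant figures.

Q₀ = 2.3923e-05 vs Keq = 0.8333 ⇒ Q<K, forward
Step 1:
                   D          A          X          E
  init        0.2421    0.01059      5.788    0.01632
  Δ         -0.07311     0.1462     0.2193     0.1462
  eq           0.169     0.1568      6.007     0.1625
  solve Keq expr → x = 0.07311; check Q = 0.8333
Then add 0.05463 M of E.
Step 2:
                   D          A          X          E
  init         0.169     0.1568      6.007     0.2172
  Δ          0.01072   -0.02144   -0.03216   -0.02144
  eq          0.1797     0.1354      5.975     0.1957
  solve Keq expr → x = -0.01072; check Q = 0.8333

x = -0.01072 M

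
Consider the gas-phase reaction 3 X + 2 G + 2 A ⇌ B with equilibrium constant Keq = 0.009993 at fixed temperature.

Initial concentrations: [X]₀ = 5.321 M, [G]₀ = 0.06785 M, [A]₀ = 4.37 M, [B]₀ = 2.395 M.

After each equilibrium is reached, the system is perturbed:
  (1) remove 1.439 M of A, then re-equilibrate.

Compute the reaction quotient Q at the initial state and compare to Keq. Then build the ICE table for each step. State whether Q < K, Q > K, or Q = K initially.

Q₀ = 0.1808; Q > K (proceeds reverse)

Q₀ = 0.1808 vs Keq = 0.009993 ⇒ Q>K, reverse
Step 1:
                  X         G         A         B
  init        5.321   0.06785      4.37     2.395
  Δ          0.2759    0.1839    0.1839  -0.09196
  eq          5.597    0.2518     4.554     2.303
  solve Keq expr → x = -0.09196; check Q = 0.009993
Then remove 1.439 M of A.
Step 2:
                  X         G         A         B
  init        5.597    0.2518     3.115     2.303
  Δ           0.135   0.09002   0.09002  -0.04501
  eq          5.732    0.3418     3.205     2.258
  solve Keq expr → x = -0.04501; check Q = 0.009993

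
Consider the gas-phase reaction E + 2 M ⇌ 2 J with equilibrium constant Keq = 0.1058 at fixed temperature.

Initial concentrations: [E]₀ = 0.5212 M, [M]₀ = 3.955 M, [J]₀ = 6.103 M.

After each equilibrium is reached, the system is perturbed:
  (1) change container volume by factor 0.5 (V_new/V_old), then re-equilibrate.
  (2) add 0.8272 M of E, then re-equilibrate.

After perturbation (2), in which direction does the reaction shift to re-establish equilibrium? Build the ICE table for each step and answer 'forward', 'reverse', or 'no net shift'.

Direction: forward

Q₀ = 4.569 vs Keq = 0.1058 ⇒ Q>K, reverse
Step 1:
                    E           M           J
  I            0.5212       3.955       6.103
  C              1.47       2.939      -2.939
  E             1.991       6.894       3.164
  solve Keq expr → x = -1.47; check Q = 0.1058
Then change container volume by factor 0.5 (V_new/V_old).
Step 2:
                    E           M           J
  I             3.981       13.79       6.328
  C           -0.6004      -1.201       1.201
  E             3.381       12.59       7.529
  solve Keq expr → x = 0.6004; check Q = 0.1058
Then add 0.8272 M of E.
Step 3:
                    E           M           J
  I             4.208       12.59       7.529
  C           -0.2019     -0.4038      0.4038
  E             4.006       12.18       7.932
  solve Keq expr → x = 0.2019; check Q = 0.1058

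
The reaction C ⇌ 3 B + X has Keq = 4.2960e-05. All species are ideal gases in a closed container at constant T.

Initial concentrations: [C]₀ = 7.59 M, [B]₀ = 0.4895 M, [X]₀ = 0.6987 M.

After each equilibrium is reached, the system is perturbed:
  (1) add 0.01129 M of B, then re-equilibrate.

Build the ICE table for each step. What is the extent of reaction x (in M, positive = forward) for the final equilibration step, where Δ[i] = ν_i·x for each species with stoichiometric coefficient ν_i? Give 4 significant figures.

x = -0.003697 M

Q₀ = 0.0108 vs Keq = 4.2960e-05 ⇒ Q>K, reverse
Step 1:
                    C           B           X
  init           7.59      0.4895      0.6987
  Δ            0.1352     -0.4057     -0.1352
  eq            7.725     0.08382      0.5635
  solve Keq expr → x = -0.1352; check Q = 4.2960e-05
Then add 0.01129 M of B.
Step 2:
                    C           B           X
  init          7.725     0.09511      0.5635
  Δ          0.003697    -0.01109   -0.003697
  eq            7.729     0.08402      0.5598
  solve Keq expr → x = -0.003697; check Q = 4.2960e-05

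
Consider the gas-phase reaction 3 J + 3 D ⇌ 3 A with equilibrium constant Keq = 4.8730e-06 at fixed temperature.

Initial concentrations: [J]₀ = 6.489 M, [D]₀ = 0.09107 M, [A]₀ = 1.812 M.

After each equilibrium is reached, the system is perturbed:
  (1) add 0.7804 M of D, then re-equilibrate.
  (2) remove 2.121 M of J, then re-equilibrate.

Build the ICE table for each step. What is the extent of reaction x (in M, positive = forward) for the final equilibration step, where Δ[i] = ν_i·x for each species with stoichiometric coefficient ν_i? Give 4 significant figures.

Q₀ = 28.83 vs Keq = 4.8730e-06 ⇒ Q>K, reverse
Step 1:
                  J         D         A
  init        6.489   0.09107     1.812
  Δ           1.583     1.583    -1.583
  eq          8.072     1.674    0.2291
  solve Keq expr → x = -0.5276; check Q = 4.8730e-06
Then add 0.7804 M of D.
Step 2:
                  J         D         A
  init        8.072     2.454    0.2291
  Δ        -0.09074  -0.09074   0.09074
  eq          7.981     2.364    0.3198
  solve Keq expr → x = 0.03025; check Q = 4.8730e-06
Then remove 2.121 M of J.
Step 3:
                  J         D         A
  init         5.86     2.364    0.3198
  Δ         0.07451   0.07451  -0.07451
  eq          5.935     2.438    0.2453
  solve Keq expr → x = -0.02484; check Q = 4.8730e-06

x = -0.02484 M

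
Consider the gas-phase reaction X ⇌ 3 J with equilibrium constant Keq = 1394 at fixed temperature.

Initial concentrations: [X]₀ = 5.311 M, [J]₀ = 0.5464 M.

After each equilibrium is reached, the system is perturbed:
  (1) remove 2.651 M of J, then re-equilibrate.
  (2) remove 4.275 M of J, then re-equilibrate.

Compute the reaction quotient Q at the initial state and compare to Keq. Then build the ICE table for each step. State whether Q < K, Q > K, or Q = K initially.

Q₀ = 0.03072 vs Keq = 1394 ⇒ Q<K, forward
Step 1:
                  X         J
  I           5.311    0.5464
  C          -3.947     11.84
  E           1.364     12.39
  solve Keq expr → x = 3.947; check Q = 1394
Then remove 2.651 M of J.
Step 2:
                  X         J
  I           1.364     9.737
  C         -0.4142     1.243
  E          0.9495     10.98
  solve Keq expr → x = 0.4142; check Q = 1394
Then remove 4.275 M of J.
Step 3:
                  X         J
  I          0.9495     6.705
  C          -0.537     1.611
  E          0.4125     8.316
  solve Keq expr → x = 0.537; check Q = 1394

Q₀ = 0.03072; Q < K (proceeds forward)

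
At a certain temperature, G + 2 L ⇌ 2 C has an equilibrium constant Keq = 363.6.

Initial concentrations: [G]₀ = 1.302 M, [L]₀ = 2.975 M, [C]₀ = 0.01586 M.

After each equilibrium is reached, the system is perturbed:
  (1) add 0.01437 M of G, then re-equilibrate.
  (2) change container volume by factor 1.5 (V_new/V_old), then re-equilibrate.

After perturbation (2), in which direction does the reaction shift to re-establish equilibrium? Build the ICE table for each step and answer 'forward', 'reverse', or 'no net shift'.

Q₀ = 2.1828e-05 vs Keq = 363.6 ⇒ Q<K, forward
Step 1:
                    G           L           C
  Initial       1.302       2.975     0.01586
  Change       -1.235       -2.47        2.47
  Equil       0.06678      0.5046       2.486
  solve Keq expr → x = 1.235; check Q = 363.6
Then add 0.01437 M of G.
Step 2:
                    G           L           C
  Initial     0.08115      0.5046       2.486
  Change    -0.008588    -0.01718     0.01718
  Equil       0.07256      0.4874       2.503
  solve Keq expr → x = 0.008588; check Q = 363.6
Then change container volume by factor 1.5 (V_new/V_old).
Step 3:
                    G           L           C
  Initial     0.04838      0.3249       1.669
  Change      0.01241     0.02481    -0.02481
  Equil       0.06078      0.3497       1.644
  solve Keq expr → x = -0.01241; check Q = 363.6

Direction: reverse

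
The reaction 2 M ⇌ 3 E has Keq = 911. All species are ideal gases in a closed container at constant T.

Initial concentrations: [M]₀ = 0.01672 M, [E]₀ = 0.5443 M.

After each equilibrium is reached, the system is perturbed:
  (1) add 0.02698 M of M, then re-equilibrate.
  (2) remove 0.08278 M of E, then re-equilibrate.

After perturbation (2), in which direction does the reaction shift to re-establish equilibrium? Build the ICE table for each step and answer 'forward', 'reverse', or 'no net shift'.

Q₀ = 576.8 vs Keq = 911 ⇒ Q<K, forward
Step 1:
                    M           E
  init        0.01672      0.5443
  Δ         -0.003237    0.004856
  eq          0.01348      0.5492
  solve Keq expr → x = 0.001619; check Q = 911
Then add 0.02698 M of M.
Step 2:
                    M           E
  init        0.04046      0.5492
  Δ          -0.02554     0.03832
  eq          0.01492      0.5875
  solve Keq expr → x = 0.01277; check Q = 911
Then remove 0.08278 M of E.
Step 3:
                    M           E
  init        0.01492      0.5047
  Δ         -0.002886    0.004329
  eq          0.01203       0.509
  solve Keq expr → x = 0.001443; check Q = 911

Direction: forward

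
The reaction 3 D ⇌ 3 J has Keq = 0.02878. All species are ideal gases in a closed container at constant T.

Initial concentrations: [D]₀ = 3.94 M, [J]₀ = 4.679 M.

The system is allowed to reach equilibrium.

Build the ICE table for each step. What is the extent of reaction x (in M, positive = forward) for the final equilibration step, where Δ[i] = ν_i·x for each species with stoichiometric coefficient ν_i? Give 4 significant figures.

Q₀ = 1.675 vs Keq = 0.02878 ⇒ Q>K, reverse
Step 1:
                   D          J
  init          3.94      4.679
  Δ            2.657     -2.657
  eq           6.597      2.022
  solve Keq expr → x = -0.8858; check Q = 0.02878

x = -0.8858 M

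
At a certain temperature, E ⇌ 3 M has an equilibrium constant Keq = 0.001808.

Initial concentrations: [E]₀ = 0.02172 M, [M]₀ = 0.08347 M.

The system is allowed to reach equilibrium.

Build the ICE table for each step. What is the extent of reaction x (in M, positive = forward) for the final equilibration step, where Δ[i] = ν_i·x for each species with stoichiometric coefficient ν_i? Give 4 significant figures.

Q₀ = 0.02678 vs Keq = 0.001808 ⇒ Q>K, reverse
Step 1:
                  E         M
  init      0.02172   0.08347
  Δ          0.0144   -0.0432
  eq        0.03612   0.04027
  solve Keq expr → x = -0.0144; check Q = 0.001808

x = -0.0144 M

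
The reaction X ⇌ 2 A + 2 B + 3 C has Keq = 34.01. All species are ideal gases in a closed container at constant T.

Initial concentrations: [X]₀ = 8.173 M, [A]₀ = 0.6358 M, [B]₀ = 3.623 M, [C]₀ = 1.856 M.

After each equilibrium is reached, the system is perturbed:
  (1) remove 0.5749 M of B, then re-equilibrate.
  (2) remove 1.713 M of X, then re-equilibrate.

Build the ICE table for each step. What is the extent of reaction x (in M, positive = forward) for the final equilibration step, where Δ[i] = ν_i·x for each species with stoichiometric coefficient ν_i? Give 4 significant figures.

Q₀ = 4.151 vs Keq = 34.01 ⇒ Q<K, forward
Step 1:
                   X          A          B          C
  Initial      8.173     0.6358      3.623      1.856
  Change     -0.2061     0.4122     0.4122     0.6184
  Equil        7.967      1.048      4.035      2.474
  solve Keq expr → x = 0.2061; check Q = 34.01
Then remove 0.5749 M of B.
Step 2:
                   X          A          B          C
  Initial      7.967      1.048       3.46      2.474
  Change    -0.03608    0.07215    0.07215     0.1082
  Equil        7.931       1.12      3.532      2.583
  solve Keq expr → x = 0.03608; check Q = 34.01
Then remove 1.713 M of X.
Step 3:
                   X          A          B          C
  Initial      6.218       1.12      3.532      2.583
  Change     0.02859   -0.05718   -0.05718   -0.08577
  Equil        6.246      1.063      3.475      2.497
  solve Keq expr → x = -0.02859; check Q = 34.01

x = -0.02859 M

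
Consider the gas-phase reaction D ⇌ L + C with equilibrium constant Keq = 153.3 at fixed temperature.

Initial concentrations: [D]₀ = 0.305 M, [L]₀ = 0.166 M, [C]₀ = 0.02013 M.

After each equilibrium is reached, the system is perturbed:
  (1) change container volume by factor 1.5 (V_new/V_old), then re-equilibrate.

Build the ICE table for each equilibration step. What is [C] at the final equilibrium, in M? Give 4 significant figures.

Q₀ = 0.01096 vs Keq = 153.3 ⇒ Q<K, forward
Step 1:
                    D           L           C
  I             0.305       0.166     0.02013
  C            -0.304       0.304       0.304
  E        9.9378e-04        0.47      0.3241
  solve Keq expr → x = 0.304; check Q = 153.3
Then change container volume by factor 1.5 (V_new/V_old).
Step 2:
                    D           L           C
  I        6.6252e-04      0.3133      0.2161
  C       -2.2008e-04  2.2008e-04  2.2008e-04
  E        4.4244e-04      0.3136      0.2163
  solve Keq expr → x = 2.2008e-04; check Q = 153.3

[C]_eq = 0.2163 M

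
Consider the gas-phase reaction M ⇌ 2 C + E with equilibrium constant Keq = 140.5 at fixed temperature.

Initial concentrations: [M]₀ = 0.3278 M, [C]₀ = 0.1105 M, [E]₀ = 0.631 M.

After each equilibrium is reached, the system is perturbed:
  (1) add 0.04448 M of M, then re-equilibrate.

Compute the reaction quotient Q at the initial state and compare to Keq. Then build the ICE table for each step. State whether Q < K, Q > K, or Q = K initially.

Q₀ = 0.0235; Q < K (proceeds forward)

Q₀ = 0.0235 vs Keq = 140.5 ⇒ Q<K, forward
Step 1:
                  M         C         E
  init       0.3278    0.1105     0.631
  Δ         -0.3239    0.6478    0.3239
  eq       0.003908    0.7583    0.9549
  solve Keq expr → x = 0.3239; check Q = 140.5
Then add 0.04448 M of M.
Step 2:
                  M         C         E
  init      0.04839    0.7583    0.9549
  Δ        -0.04332   0.08663   0.04332
  eq       0.005072    0.8449    0.9982
  solve Keq expr → x = 0.04332; check Q = 140.5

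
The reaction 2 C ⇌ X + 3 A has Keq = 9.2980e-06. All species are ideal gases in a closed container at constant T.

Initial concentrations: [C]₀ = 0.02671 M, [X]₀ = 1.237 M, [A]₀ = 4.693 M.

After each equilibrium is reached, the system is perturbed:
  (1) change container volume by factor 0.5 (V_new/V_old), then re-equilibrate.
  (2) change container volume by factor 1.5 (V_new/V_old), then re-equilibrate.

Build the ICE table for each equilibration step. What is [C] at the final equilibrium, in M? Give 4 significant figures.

[C]_eq = 3.334 M

Q₀ = 1.7921e+05 vs Keq = 9.2980e-06 ⇒ Q>K, reverse
Step 1:
                    C           X           A
  I           0.02671       1.237       4.693
  C             2.474      -1.237      -3.711
  E             2.501  6.1361e-05      0.9822
  solve Keq expr → x = -1.237; check Q = 9.2980e-06
Then change container volume by factor 0.5 (V_new/V_old).
Step 2:
                    C           X           A
  I             5.001  1.2272e-04       1.964
  C        1.8405e-04 -9.2027e-05 -2.7608e-04
  E             5.001  3.0696e-05       1.964
  solve Keq expr → x = -9.2027e-05; check Q = 9.2980e-06
Then change container volume by factor 1.5 (V_new/V_old).
Step 3:
                    C           X           A
  I             3.334  2.0464e-05       1.309
  C       -5.1141e-05  2.5570e-05  7.6711e-05
  E             3.334  4.6034e-05       1.309
  solve Keq expr → x = 2.5570e-05; check Q = 9.2980e-06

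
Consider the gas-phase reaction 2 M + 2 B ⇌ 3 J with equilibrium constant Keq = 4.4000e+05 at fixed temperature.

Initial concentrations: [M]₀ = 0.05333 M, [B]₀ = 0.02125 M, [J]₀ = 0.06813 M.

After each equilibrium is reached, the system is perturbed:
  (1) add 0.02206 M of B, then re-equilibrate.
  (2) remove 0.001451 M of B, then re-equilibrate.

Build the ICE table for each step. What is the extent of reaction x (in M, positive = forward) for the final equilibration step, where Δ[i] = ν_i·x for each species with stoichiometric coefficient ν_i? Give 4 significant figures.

x = -5.2931e-04 M

Q₀ = 246.2 vs Keq = 4.4000e+05 ⇒ Q<K, forward
Step 1:
                   M          B          J
  init       0.05333    0.02125    0.06813
  Δ         -0.01987   -0.01987     0.0298
  eq         0.03346   0.001381    0.09793
  solve Keq expr → x = 0.009935; check Q = 4.4000e+05
Then add 0.02206 M of B.
Step 2:
                   M          B          J
  init       0.03346    0.02344    0.09793
  Δ         -0.01882   -0.01882    0.02824
  eq         0.01464   0.004616     0.1262
  solve Keq expr → x = 0.009412; check Q = 4.4000e+05
Then remove 0.001451 M of B.
Step 3:
                   M          B          J
  init       0.01464   0.003165     0.1262
  Δ         0.001059   0.001059  -0.001588
  eq         0.01569   0.004224     0.1246
  solve Keq expr → x = -5.2931e-04; check Q = 4.4000e+05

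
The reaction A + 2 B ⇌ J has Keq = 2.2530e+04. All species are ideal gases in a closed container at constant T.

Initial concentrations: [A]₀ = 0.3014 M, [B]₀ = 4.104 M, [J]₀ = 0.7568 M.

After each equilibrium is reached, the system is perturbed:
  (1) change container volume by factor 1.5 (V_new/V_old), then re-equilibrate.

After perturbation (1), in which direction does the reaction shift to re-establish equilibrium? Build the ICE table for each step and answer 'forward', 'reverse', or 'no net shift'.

Q₀ = 0.1491 vs Keq = 2.2530e+04 ⇒ Q<K, forward
Step 1:
                    A           B           J
  init         0.3014       4.104      0.7568
  Δ           -0.3014     -0.6028      0.3014
  eq       3.8315e-06       3.501       1.058
  solve Keq expr → x = 0.3014; check Q = 2.2530e+04
Then change container volume by factor 1.5 (V_new/V_old).
Step 2:
                    A           B           J
  init     2.5543e-06       2.334      0.7055
  Δ        3.1929e-06  6.3857e-06 -3.1929e-06
  eq       5.7472e-06       2.334      0.7055
  solve Keq expr → x = -3.1929e-06; check Q = 2.2530e+04

Direction: reverse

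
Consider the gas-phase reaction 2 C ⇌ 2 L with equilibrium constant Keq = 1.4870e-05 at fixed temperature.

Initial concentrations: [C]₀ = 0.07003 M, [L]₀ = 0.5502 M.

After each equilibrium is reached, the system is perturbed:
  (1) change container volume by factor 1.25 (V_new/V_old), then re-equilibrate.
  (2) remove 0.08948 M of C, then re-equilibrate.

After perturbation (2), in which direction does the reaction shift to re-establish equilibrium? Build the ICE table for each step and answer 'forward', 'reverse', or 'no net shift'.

Q₀ = 61.73 vs Keq = 1.4870e-05 ⇒ Q>K, reverse
Step 1:
                   C          L
  I          0.07003     0.5502
  C           0.5478    -0.5478
  E           0.6178   0.002383
  solve Keq expr → x = -0.2739; check Q = 1.4870e-05
Then change container volume by factor 1.25 (V_new/V_old).
Step 2:
                   C          L
  I           0.4943   0.001906
  C                0          0
  E           0.4943   0.001906
  solve Keq expr → x = 0; check Q = 1.4870e-05
Then remove 0.08948 M of C.
Step 3:
                   C          L
  I           0.4048   0.001906
  C       3.4372e-04 -3.4372e-04
  E           0.4051   0.001562
  solve Keq expr → x = -1.7186e-04; check Q = 1.4870e-05

Direction: reverse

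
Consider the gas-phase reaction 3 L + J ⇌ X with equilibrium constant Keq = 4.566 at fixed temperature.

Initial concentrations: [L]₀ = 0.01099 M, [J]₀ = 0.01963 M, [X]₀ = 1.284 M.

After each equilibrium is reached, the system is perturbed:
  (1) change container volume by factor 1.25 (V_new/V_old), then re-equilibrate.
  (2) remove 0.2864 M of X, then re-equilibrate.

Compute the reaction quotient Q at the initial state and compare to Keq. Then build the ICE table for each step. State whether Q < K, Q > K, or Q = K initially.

Q₀ = 4.9278e+07 vs Keq = 4.566 ⇒ Q>K, reverse
Step 1:
                   L          J          X
  init       0.01099    0.01963      1.284
  Δ           0.8758     0.2919    -0.2919
  eq          0.8868     0.3116     0.9921
  solve Keq expr → x = -0.2919; check Q = 4.566
Then change container volume by factor 1.25 (V_new/V_old).
Step 2:
                   L          J          X
  init        0.7094     0.2493     0.7937
  Δ             0.12       0.04      -0.04
  eq          0.8294     0.2893     0.7537
  solve Keq expr → x = -0.04; check Q = 4.566
Then remove 0.2864 M of X.
Step 3:
                   L          J          X
  init        0.8294     0.2893     0.4673
  Δ         -0.08362   -0.02787    0.02787
  eq          0.7458     0.2614     0.4951
  solve Keq expr → x = 0.02787; check Q = 4.566

Q₀ = 4.9278e+07; Q > K (proceeds reverse)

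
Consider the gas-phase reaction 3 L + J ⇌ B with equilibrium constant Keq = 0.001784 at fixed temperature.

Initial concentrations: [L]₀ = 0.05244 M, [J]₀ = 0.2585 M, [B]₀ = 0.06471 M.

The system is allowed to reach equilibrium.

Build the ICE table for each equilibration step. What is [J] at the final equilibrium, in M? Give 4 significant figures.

[J]_eq = 0.3232 M

Q₀ = 1736 vs Keq = 0.001784 ⇒ Q>K, reverse
Step 1:
                   L          J          B
  Initial    0.05244     0.2585    0.06471
  Change      0.1941     0.0647    -0.0647
  Equil       0.2465     0.3232 8.6408e-06
  solve Keq expr → x = -0.0647; check Q = 0.001784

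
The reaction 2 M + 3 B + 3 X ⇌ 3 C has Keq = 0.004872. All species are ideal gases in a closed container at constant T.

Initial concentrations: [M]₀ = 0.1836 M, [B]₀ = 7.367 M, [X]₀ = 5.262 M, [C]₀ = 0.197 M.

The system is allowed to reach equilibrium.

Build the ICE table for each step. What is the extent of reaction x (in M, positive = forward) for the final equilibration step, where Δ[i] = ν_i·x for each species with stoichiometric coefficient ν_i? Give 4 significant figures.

x = 0.08192 M

Q₀ = 3.8934e-06 vs Keq = 0.004872 ⇒ Q<K, forward
Step 1:
                    M           B           X           C
  init         0.1836       7.367       5.262       0.197
  Δ           -0.1638     -0.2457     -0.2457      0.2457
  eq          0.01977       7.121       5.016      0.4427
  solve Keq expr → x = 0.08192; check Q = 0.004872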